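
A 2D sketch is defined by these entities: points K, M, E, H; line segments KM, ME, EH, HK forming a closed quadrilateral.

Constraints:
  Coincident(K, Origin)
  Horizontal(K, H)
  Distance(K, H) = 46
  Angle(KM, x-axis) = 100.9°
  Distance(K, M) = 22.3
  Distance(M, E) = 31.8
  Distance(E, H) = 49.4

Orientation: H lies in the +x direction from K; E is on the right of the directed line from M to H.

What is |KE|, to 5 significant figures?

10.141

Checks: |ME| = 31.80 ✓; |EH| = 49.40 ✓.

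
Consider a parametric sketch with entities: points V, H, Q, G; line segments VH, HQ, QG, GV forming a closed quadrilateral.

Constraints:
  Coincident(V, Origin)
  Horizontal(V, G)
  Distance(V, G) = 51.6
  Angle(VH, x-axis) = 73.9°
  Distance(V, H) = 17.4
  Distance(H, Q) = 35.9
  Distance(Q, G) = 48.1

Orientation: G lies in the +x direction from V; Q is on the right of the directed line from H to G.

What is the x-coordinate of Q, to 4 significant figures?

7.449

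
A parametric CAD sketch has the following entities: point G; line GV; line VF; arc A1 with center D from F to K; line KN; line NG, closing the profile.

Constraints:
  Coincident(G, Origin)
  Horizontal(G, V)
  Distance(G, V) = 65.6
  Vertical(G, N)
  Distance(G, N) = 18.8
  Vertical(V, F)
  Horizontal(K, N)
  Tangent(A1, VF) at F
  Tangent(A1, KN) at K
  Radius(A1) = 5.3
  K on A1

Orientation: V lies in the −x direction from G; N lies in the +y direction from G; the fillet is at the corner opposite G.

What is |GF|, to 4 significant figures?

66.97

The virtual corner opposite G is at (-65.60, 18.80). Since A1 is tangent to VF there, DF ⟂ VF and A1 meets KN tangentially, so DK is at right angles to KN, with radius 5.3, so the center D sits 5.3 in from both sides at D = (-60.30, 13.50). That places the tangent points at F = (-65.60, 13.50) on VF and K = (-60.30, 18.80) on KN. Then |GF| = |F − G| = 66.97.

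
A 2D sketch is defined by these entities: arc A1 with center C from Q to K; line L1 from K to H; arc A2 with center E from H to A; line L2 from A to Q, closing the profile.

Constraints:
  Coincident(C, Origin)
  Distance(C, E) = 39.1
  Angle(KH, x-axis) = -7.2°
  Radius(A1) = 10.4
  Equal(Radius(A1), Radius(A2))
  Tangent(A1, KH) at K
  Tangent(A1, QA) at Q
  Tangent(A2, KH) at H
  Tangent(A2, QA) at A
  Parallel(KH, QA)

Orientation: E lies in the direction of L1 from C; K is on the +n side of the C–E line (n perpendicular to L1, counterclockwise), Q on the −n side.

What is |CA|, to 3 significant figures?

40.5

The slot axis is L1's direction at -7.2°, so u = (cos -7.2°, sin -7.2°) = (0.992, -0.125) and n = (−sin -7.2°, cos -7.2°) = (0.125, 0.992). C is at the origin and E lies 39.1 along u from C, so E = 39.1·u = (38.8, -4.90). Tangency of A1 to both parallel lines with radius 10.4 puts K and Q at C ± 10.4·n: K = (1.30, 10.3), Q = (-1.30, -10.3). Equal radii place H and A the same way about E: H = E + 10.4·n = (40.1, 5.42), A = E − 10.4·n = (37.5, -15.2). Then |CA| = |A − C| = 40.5.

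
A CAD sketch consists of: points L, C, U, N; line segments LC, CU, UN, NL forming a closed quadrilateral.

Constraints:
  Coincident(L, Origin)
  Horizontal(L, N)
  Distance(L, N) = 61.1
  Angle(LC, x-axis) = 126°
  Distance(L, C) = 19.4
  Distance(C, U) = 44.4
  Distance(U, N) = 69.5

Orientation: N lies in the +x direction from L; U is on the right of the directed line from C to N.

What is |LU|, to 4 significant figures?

27.94

Checks: |CU| = 44.40 ✓; |UN| = 69.50 ✓.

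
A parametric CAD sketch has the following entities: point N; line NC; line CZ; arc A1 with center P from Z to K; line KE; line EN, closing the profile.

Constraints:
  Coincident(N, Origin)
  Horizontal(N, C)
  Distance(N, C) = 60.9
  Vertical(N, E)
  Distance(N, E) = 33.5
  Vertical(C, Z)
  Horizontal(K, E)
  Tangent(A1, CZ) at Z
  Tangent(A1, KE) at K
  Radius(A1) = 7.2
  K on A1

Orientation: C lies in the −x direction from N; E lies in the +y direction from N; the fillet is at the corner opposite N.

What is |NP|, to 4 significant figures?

59.79

NE is vertical with |NE| = 33.5 and E on the +y side, so E = (0.000, 33.50). The virtual corner opposite N is at (-60.90, 33.50). Since A1 is tangent to CZ there, PZ ⟂ CZ and tangency of A1 to KE means the radius PK is perpendicular to KE, with radius 7.2, so the center P sits 7.2 in from both sides at P = (-53.70, 26.30). Then |NP| = |P − N| = 59.79.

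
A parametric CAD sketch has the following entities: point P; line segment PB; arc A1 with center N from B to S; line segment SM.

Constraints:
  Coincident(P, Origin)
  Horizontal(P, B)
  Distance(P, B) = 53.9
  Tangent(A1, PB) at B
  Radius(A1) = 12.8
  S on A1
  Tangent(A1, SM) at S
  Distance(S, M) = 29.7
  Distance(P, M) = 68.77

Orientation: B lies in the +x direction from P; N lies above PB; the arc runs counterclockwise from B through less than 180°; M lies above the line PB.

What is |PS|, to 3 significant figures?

67.9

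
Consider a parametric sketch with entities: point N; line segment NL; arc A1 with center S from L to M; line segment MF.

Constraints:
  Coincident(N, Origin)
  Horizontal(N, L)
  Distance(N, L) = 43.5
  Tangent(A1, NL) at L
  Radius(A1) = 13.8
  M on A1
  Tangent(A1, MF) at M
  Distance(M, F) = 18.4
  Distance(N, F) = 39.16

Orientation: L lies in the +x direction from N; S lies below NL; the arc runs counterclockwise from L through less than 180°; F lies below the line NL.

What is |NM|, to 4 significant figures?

31.94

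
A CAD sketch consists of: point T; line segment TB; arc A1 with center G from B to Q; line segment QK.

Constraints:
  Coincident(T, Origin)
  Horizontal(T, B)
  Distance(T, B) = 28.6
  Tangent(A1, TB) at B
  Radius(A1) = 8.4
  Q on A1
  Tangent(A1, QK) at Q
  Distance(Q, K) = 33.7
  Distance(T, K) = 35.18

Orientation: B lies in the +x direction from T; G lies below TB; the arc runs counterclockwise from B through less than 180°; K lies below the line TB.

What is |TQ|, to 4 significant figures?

21.60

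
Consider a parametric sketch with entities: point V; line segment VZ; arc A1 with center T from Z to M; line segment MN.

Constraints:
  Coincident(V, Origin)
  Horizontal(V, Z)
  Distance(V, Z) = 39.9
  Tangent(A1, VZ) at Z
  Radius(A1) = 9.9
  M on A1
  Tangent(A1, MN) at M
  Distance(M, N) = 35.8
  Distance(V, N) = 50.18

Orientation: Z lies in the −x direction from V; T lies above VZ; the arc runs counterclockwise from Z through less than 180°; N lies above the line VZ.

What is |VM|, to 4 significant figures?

31.26

Checks: |TM| = 9.900 ✓; ∠(TM, MN) = 90.00° ✓; |MN| = 35.80 ✓; |VN| = 50.18 ✓.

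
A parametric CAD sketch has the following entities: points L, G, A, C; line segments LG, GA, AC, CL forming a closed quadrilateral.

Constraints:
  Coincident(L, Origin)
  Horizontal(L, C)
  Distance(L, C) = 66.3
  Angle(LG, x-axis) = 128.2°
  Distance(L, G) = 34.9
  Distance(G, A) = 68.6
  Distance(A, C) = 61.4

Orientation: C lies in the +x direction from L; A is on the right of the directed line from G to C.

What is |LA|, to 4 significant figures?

34.28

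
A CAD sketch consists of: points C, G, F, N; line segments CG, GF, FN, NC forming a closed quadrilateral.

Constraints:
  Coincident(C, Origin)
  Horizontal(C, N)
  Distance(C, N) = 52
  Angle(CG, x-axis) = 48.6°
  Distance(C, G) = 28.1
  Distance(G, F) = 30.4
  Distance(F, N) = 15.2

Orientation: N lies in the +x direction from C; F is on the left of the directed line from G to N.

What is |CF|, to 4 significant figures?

50.52

Checks: |GF| = 30.40 ✓; |FN| = 15.20 ✓.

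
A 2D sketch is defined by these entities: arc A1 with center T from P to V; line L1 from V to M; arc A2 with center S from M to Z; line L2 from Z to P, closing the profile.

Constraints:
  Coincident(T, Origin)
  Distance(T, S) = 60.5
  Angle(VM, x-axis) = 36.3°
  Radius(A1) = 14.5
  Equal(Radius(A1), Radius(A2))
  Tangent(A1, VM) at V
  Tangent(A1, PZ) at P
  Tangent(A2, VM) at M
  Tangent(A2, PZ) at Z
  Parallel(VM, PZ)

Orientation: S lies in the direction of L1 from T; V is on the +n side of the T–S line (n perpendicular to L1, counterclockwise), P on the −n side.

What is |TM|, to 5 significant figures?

62.213

Tangency of A1 to both parallel lines with radius 14.5 puts V and P at T ± 14.5·n: V = (-8.5842, 11.686), P = (8.5842, -11.686). Equal radii place M and Z the same way about S: M = S + 14.5·n = (40.174, 47.503), Z = S − 14.5·n = (57.343, 24.131). Then |TM| = |M − T| = 62.213.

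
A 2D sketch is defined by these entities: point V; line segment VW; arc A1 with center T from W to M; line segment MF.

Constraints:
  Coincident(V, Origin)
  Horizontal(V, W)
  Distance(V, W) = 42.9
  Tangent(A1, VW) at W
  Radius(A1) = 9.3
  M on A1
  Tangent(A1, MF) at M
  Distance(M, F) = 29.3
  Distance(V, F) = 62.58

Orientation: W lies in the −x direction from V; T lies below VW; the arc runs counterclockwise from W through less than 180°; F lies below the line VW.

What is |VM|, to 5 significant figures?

53.165

Checks: |TM| = 9.300 ✓; ∠(TM, MF) = 90.00° ✓; |MF| = 29.30 ✓; |VF| = 62.58 ✓.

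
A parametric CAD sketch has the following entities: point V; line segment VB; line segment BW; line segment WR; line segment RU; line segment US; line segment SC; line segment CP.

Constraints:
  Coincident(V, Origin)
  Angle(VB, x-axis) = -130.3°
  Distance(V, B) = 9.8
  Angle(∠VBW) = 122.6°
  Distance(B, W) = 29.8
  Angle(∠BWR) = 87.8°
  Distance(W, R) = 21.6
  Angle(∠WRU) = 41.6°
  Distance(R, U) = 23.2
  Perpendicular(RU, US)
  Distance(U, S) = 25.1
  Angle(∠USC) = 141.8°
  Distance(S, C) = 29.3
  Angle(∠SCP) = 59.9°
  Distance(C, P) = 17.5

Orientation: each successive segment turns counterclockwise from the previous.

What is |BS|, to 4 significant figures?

35.81

∠WRU = 41.6° gives RU at 157.7° from the x-axis; with |RU| = 23.2, U = (1.345, -20.01). The perpendicularity gives US at right angles to RU, so US runs at -112.3°; with |US| = 25.1, S = (-8.179, -43.24). Then |BS| = |S − B| = 35.81.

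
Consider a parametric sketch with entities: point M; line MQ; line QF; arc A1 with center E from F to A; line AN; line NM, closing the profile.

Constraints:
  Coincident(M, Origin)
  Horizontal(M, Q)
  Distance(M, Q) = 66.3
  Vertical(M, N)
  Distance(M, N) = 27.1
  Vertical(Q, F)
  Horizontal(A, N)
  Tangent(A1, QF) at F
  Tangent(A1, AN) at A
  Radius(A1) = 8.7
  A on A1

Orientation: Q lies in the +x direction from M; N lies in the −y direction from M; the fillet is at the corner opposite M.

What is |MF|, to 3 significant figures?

68.8

M is at the origin; M and Q share the same y with |MQ| = 66.3 and Q on the +x side, so Q = (66.3, 0.00). M and N share the same x with |MN| = 27.1 and N on the −y side, so N = (0.00, -27.1). The virtual corner opposite M is at (66.3, -27.1). A1 meets QF tangentially, so EF is at right angles to QF and A1 meets AN tangentially, so EA is at right angles to AN, with radius 8.7, so the center E sits 8.7 in from both sides at E = (57.6, -18.4). That places the tangent points at F = (66.3, -18.4) on QF and A = (57.6, -27.1) on AN. Then |MF| = |F − M| = 68.8.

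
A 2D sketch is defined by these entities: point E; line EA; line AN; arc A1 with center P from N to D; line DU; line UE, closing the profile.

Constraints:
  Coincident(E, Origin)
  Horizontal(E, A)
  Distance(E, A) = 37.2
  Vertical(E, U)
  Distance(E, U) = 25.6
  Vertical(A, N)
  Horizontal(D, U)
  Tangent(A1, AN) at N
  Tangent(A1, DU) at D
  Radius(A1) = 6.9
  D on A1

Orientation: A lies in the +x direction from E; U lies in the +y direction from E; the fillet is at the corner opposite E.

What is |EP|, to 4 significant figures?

35.61

E is at the origin; EA is horizontal with |EA| = 37.2 and A on the +x side, so A = (37.20, 0.000). EU is vertical with |EU| = 25.6 and U on the +y side, so U = (0.000, 25.60). The virtual corner opposite E is at (37.20, 25.60). Since A1 is tangent to AN there, PN ⟂ AN and the tangent condition forces PD to be normal to DU, with radius 6.9, so the center P sits 6.9 in from both sides at P = (30.30, 18.70). Then |EP| = |P − E| = 35.61.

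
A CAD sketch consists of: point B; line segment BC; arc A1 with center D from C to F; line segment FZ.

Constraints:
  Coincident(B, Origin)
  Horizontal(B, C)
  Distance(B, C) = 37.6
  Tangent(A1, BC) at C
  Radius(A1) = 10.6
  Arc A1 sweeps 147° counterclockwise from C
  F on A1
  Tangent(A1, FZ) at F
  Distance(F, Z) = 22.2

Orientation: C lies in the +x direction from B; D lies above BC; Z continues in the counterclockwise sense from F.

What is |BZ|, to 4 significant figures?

40.13

B is at the origin; B and C share the same y with |BC| = 37.6 and C on the +x side, so C = (37.60, 0.000). Since A1 is tangent to BC there, DC ⟂ BC, so D = C + (0, 10.6) = (37.60, 10.60). On A1, C sits at bearing -90° from D; a 147° counterclockwise sweep puts F at bearing 57°, so F = D + 10.6·(cos 57°, sin 57°) = (43.37, 19.49). Since A1 is tangent to FZ there, DF ⟂ FZ, so FZ runs along (−sin 57°, cos 57°); with |FZ| = 22.2, Z = (24.75, 31.58). Then |BZ| = |Z − B| = 40.13.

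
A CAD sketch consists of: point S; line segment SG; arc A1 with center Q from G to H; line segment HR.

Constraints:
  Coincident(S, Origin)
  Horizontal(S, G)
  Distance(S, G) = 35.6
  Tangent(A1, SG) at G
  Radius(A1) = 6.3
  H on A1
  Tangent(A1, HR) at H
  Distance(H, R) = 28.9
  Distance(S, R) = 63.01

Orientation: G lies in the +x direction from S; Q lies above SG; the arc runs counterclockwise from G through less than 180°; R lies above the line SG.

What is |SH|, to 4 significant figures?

40.89

Checks: S.y = 0.00, G.y = 0.00 ✓; |QG| = 6.300 ✓; |QH| = 6.300 ✓; ∠(QH, HR) = 90.00° ✓; |HR| = 28.90 ✓; |SR| = 63.01 ✓.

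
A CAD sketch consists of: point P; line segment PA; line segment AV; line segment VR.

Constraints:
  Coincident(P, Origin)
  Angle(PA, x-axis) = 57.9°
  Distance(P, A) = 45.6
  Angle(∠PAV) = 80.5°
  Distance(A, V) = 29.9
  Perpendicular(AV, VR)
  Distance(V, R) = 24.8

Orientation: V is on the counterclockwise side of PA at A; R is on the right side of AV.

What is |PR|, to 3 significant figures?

73.3

P is at the origin; PA runs at 57.9° with length 45.6, so A = 45.6·(cos 57.9°, sin 57.9°) = (24.2, 38.6). ∠PAV = 80.5°, so AV runs at 57.9° + (180° − 80.5°) = 157° from the x-axis; with |AV| = 29.9, V = A + 29.9·(cos 157°, sin 157°) = (-3.37, 50.1). The perpendicularity gives VR at right angles to AV; with |VR| = 24.8 on the right of AV, R = V + 24.8·(0.384, 0.923) = (6.16, 73.0). Then |PR| = |R − P| = 73.3.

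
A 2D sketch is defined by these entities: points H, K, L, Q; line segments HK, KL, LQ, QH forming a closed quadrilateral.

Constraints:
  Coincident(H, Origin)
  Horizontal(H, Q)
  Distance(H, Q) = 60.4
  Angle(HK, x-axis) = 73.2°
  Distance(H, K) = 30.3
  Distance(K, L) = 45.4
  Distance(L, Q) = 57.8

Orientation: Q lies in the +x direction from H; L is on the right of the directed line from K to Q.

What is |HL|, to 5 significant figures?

16.962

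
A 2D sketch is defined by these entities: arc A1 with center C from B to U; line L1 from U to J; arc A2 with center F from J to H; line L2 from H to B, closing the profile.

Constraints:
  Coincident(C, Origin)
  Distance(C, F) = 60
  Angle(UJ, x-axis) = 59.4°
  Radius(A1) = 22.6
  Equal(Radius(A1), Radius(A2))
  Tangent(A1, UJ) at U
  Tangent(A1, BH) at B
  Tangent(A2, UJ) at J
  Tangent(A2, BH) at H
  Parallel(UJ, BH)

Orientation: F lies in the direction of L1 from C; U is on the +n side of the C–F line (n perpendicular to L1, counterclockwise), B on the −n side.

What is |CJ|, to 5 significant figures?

64.115

Tangency of A1 to both parallel lines with radius 22.6 puts U and B at C ± 22.6·n: U = (-19.453, 11.504), B = (19.453, -11.504). Equal radii place J and H the same way about F: J = F + 22.6·n = (11.090, 63.149), H = F − 22.6·n = (49.995, 40.140). Then |CJ| = |J − C| = 64.115.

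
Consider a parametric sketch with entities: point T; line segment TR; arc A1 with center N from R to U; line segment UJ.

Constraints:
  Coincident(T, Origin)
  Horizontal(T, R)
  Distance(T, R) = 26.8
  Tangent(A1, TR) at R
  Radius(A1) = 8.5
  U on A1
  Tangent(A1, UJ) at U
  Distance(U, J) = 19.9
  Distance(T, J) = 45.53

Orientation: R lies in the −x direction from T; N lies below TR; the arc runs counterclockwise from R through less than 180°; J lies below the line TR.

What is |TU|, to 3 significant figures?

36.3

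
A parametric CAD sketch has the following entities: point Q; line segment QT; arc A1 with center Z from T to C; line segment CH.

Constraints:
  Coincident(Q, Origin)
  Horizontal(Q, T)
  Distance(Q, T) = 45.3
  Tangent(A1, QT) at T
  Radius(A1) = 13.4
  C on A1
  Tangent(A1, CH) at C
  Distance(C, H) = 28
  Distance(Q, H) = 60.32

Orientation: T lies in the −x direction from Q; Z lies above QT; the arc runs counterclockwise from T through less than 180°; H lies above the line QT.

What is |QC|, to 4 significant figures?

36.95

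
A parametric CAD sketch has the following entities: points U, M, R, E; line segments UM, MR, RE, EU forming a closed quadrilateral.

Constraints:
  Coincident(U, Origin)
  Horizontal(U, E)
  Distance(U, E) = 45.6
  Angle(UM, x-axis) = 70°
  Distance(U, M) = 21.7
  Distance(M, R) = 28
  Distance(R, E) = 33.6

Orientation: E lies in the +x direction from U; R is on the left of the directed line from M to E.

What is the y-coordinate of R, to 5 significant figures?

31.242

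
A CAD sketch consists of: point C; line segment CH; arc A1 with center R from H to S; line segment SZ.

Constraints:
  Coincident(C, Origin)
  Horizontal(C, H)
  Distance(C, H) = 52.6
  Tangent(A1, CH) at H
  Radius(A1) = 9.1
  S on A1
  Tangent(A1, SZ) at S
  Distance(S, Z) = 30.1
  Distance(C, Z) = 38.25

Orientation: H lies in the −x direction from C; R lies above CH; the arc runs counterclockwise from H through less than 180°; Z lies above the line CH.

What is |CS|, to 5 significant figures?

45.566

Checks: |RS| = 9.100 ✓; ∠(RS, SZ) = 90.00° ✓; |SZ| = 30.10 ✓; |CZ| = 38.25 ✓.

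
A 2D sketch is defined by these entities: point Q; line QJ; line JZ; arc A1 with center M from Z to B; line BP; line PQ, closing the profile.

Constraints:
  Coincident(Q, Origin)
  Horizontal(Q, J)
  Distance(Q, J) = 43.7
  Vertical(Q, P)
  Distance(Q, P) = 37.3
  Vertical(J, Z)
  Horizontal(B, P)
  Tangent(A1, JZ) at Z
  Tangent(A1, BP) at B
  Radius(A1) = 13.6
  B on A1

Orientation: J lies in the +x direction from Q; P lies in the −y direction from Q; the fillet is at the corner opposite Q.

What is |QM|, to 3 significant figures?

38.3

Q is at the origin; QJ is horizontal with |QJ| = 43.7 and J on the +x side, so J = (43.7, 0.00). Q and P share the same x with |QP| = 37.3 and P on the −y side, so P = (0.00, -37.3). The virtual corner opposite Q is at (43.7, -37.3). Tangency of A1 to JZ means the radius MZ is perpendicular to JZ and A1 meets BP tangentially, so MB is at right angles to BP, with radius 13.6, so the center M sits 13.6 in from both sides at M = (30.1, -23.7). Then |QM| = |M − Q| = 38.3.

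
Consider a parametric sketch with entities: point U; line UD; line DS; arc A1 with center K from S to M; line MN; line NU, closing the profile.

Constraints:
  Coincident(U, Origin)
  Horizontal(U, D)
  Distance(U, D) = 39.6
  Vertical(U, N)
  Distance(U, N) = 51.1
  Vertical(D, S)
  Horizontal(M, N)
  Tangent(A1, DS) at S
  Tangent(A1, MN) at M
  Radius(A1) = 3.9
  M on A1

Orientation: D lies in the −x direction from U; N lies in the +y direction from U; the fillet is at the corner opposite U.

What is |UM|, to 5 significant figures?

62.335

The virtual corner opposite U is at (-39.600, 51.100). The tangent condition forces KS to be normal to DS and tangency of A1 to MN means the radius KM is perpendicular to MN, with radius 3.9, so the center K sits 3.9 in from both sides at K = (-35.700, 47.200). That places the tangent points at S = (-39.600, 47.200) on DS and M = (-35.700, 51.100) on MN. Then |UM| = |M − U| = 62.335.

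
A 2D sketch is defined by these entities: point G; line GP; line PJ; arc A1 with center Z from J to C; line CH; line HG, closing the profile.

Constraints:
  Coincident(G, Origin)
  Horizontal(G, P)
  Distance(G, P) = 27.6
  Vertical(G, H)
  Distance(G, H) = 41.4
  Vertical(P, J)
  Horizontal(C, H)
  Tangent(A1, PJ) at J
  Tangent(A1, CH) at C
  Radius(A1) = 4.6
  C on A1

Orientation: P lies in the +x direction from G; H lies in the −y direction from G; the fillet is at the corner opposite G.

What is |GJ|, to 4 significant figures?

46.00

The virtual corner opposite G is at (27.60, -41.40). Since A1 is tangent to PJ there, ZJ ⟂ PJ and since A1 is tangent to CH there, ZC ⟂ CH, with radius 4.6, so the center Z sits 4.6 in from both sides at Z = (23.00, -36.80). That places the tangent points at J = (27.60, -36.80) on PJ and C = (23.00, -41.40) on CH. Then |GJ| = |J − G| = 46.00.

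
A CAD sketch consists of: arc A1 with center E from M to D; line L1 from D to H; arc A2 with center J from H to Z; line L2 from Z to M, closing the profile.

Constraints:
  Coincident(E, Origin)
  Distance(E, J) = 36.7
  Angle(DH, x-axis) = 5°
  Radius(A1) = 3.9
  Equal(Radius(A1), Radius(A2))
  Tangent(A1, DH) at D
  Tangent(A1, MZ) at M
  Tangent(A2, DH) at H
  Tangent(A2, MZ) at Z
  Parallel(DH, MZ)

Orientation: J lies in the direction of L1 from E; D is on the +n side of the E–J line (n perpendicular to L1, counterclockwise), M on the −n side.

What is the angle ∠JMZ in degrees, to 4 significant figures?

6.066°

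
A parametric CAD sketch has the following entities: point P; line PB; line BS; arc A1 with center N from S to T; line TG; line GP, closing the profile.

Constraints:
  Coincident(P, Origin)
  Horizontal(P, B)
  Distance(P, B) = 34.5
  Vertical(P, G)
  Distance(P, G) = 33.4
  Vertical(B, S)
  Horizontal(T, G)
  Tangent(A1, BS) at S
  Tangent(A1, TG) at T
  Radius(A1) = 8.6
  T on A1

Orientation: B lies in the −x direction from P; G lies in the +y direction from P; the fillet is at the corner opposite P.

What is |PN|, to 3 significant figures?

35.9

P and G share the same x with |PG| = 33.4 and G on the +y side, so G = (0.00, 33.4). The virtual corner opposite P is at (-34.5, 33.4). Since A1 is tangent to BS there, NS ⟂ BS and since A1 is tangent to TG there, NT ⟂ TG, with radius 8.6, so the center N sits 8.6 in from both sides at N = (-25.9, 24.8). Then |PN| = |N − P| = 35.9.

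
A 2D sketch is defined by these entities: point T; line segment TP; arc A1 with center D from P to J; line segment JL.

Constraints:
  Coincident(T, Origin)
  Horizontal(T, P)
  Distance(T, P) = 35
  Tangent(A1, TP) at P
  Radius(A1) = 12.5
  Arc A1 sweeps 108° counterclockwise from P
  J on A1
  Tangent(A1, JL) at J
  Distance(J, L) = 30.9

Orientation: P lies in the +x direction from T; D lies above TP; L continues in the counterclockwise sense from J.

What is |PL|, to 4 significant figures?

45.81

On A1, P sits at bearing -90° from D; a 108° counterclockwise sweep puts J at bearing 18°, so J = D + 12.5·(cos 18°, sin 18°) = (46.89, 16.36). Tangency of A1 to JL means the radius DJ is perpendicular to JL, so JL runs along (−sin 18°, cos 18°); with |JL| = 30.9, L = (37.34, 45.75). Then |PL| = |L − P| = 45.81.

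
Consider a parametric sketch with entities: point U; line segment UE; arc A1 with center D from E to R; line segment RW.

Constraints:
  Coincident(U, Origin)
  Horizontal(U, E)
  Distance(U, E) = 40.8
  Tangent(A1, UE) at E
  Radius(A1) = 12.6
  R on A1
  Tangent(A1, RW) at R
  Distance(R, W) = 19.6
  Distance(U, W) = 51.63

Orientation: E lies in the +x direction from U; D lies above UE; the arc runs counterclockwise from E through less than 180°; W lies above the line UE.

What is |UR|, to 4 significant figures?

54.45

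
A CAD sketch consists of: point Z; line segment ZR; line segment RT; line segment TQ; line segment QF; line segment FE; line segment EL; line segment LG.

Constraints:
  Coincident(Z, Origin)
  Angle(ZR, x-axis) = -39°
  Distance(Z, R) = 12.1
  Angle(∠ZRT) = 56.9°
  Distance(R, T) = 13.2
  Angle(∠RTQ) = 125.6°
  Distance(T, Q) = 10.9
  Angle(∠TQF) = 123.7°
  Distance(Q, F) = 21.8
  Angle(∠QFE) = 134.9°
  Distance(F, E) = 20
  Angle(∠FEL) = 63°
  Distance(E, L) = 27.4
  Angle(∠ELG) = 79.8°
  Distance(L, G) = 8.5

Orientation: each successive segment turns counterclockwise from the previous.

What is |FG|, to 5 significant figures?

19.291

Z is at the origin; ZR runs at -39.0° with length 12.1, so R = (9.4035, -7.6148). ∠ZRT = 56.9° gives RT at 84.100° from the x-axis; with |RT| = 13.2, T = (10.760, 5.5153). ∠RTQ = 125.6° gives TQ at 138.50° from the x-axis; with |TQ| = 10.9, Q = (2.5967, 12.738). ∠TQF = 123.7° gives QF at -165.20° from the x-axis; with |QF| = 21.8, F = (-18.480, 7.1691). ∠QFE = 134.9° gives FE at -120.10° from the x-axis; with |FE| = 20.0, E = (-28.510, -10.134). ∠FEL = 63.0° gives EL at -3.1000° from the x-axis; with |EL| = 27.4, L = (-1.1503, -11.616). ∠ELG = 79.8° gives LG at 97.100° from the x-axis; with |LG| = 8.5, G = (-2.2010, -3.1808). Then |FG| = |G − F| = 19.291.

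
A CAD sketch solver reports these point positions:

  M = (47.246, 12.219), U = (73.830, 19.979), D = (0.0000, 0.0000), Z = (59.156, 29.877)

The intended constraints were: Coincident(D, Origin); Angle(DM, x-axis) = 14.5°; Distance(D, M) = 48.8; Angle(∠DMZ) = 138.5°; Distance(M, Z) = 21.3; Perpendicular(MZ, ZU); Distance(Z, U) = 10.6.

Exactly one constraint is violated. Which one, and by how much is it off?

Distance(Z, U) = 10.6 — off by 7.10.

D = (0.00, 0.00) ✓; DM at 14.50° ✓; |DM| = 48.80 ✓; ∠DMZ = 138.5° ✓; |MZ| = 21.30 ✓; ∠(MZ, ZU) = 90.00° ✓; |ZU| = 17.70 ✗.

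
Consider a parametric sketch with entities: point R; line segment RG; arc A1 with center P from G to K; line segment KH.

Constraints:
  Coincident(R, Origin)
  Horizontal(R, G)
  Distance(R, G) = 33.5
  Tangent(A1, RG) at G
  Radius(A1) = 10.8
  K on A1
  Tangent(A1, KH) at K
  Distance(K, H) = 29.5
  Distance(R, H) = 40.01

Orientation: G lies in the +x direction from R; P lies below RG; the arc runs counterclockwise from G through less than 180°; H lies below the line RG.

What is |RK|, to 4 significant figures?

24.43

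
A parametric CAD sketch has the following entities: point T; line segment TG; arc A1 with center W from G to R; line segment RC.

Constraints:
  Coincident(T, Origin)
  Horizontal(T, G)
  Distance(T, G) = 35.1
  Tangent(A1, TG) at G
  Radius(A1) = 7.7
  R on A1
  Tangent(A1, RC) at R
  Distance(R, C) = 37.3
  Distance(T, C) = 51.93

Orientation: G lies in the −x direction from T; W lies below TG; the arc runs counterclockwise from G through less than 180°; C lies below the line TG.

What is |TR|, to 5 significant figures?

43.481

Checks: T = (0.00, 0.00) ✓; |WG| = 7.700 ✓; |WR| = 7.700 ✓; ∠(WR, RC) = 90.00° ✓; |RC| = 37.30 ✓; |TC| = 51.93 ✓.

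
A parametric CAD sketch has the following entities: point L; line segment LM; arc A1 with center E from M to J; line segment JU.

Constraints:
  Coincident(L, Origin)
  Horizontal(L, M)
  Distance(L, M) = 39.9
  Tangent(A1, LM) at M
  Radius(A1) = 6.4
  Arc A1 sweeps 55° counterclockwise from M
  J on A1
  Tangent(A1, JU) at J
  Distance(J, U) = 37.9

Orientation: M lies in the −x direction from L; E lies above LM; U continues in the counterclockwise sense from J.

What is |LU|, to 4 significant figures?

36.16

L is at the origin; L and M share the same y with |LM| = 39.9 and M on the −x side, so M = (-39.90, 0.000). Tangency of A1 to LM means the radius EM is perpendicular to LM, so E = M + (0, 6.4) = (-39.90, 6.400). On A1, M sits at bearing -90° from E; a 55° counterclockwise sweep puts J at bearing -35°, so J = E + 6.4·(cos -35°, sin -35°) = (-34.66, 2.729). A1 meets JU tangentially, so EJ is at right angles to JU, so JU runs along (−sin -35°, cos -35°); with |JU| = 37.9, U = (-12.92, 33.77). Then |LU| = |U − L| = 36.16.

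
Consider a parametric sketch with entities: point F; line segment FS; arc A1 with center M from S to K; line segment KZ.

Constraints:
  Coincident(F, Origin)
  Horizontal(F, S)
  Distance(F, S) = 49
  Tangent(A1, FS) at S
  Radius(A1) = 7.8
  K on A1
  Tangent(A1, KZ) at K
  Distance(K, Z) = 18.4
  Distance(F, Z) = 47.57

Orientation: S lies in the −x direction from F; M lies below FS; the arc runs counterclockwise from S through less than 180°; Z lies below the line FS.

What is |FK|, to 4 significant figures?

55.78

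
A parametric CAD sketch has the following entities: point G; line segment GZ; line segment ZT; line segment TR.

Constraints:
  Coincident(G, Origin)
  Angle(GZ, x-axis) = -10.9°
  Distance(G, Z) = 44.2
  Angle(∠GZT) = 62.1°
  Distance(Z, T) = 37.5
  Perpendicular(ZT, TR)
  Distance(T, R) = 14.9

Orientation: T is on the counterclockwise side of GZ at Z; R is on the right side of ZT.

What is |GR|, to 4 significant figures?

56.52

G is at the origin; GZ runs at -10.9° with length 44.2, so Z = 44.2·(cos -10.9°, sin -10.9°) = (43.40, -8.358). ∠GZT = 62.1°, so ZT runs at -10.9° + (180° − 62.1°) = 107.0° from the x-axis; with |ZT| = 37.5, T = Z + 37.5·(cos 107.0°, sin 107.0°) = (32.44, 27.50). ZT ⟂ TR; with |TR| = 14.9 on the right of ZT, R = T + 14.9·(0.9563, 0.2924) = (46.69, 31.86). Then |GR| = |R − G| = 56.52.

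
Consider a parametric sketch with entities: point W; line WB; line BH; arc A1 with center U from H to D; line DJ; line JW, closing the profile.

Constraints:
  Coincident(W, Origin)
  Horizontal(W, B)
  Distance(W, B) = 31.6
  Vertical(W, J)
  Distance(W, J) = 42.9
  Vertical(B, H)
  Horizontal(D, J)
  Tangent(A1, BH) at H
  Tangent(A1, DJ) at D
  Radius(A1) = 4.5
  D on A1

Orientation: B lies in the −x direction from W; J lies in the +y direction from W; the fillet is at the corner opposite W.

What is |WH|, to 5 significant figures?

49.730

W is at the origin; W and B share the same y with |WB| = 31.6 and B on the −x side, so B = (-31.600, 0.0000). W and J share the same x with |WJ| = 42.9 and J on the +y side, so J = (0.0000, 42.900). The virtual corner opposite W is at (-31.600, 42.900). The tangent condition forces UH to be normal to BH and since A1 is tangent to DJ there, UD ⟂ DJ, with radius 4.5, so the center U sits 4.5 in from both sides at U = (-27.100, 38.400). That places the tangent points at H = (-31.600, 38.400) on BH and D = (-27.100, 42.900) on DJ. Then |WH| = |H − W| = 49.730.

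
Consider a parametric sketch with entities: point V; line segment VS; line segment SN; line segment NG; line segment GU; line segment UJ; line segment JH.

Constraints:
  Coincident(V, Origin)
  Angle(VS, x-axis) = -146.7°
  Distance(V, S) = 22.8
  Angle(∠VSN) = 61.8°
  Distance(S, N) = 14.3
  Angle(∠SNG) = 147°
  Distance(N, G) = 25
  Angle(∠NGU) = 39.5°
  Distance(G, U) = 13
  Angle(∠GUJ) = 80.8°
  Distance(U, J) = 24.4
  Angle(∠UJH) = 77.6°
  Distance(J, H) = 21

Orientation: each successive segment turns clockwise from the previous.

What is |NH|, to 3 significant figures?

29.7

V is at the origin; VS runs at -146.7° with length 22.8, so S = (-19.1, -12.5). ∠VSN = 61.8° gives SN at 95.1° from the x-axis; with |SN| = 14.3, N = (-20.3, 1.73). ∠SNG = 147.0° gives NG at 62.1° from the x-axis; with |NG| = 25.0, G = (-8.63, 23.8). ∠NGU = 39.5° gives GU at -78.4° from the x-axis; with |GU| = 13.0, U = (-6.02, 11.1). ∠GUJ = 80.8° gives UJ at -178° from the x-axis; with |UJ| = 24.4, J = (-30.4, 10.1). ∠UJH = 77.6° gives JH at 80.0° from the x-axis; with |JH| = 21.0, H = (-26.7, 30.7). Then |NH| = |H − N| = 29.7.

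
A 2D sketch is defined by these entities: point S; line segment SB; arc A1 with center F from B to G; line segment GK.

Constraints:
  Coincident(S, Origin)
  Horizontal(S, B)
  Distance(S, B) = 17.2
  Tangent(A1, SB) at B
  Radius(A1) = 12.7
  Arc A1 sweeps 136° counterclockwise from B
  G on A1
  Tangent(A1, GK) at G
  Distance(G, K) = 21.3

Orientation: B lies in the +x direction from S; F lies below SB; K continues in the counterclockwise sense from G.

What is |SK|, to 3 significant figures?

43.6

S is at the origin; SB is horizontal with |SB| = 17.2 and B on the +x side, so B = (17.2, 0.00). The tangent condition forces FB to be normal to SB, so F = B + (0, -12.7) = (17.2, -12.7). On A1, B sits at bearing 90° from F; a 136° counterclockwise sweep puts G at bearing 226°, so G = F + 12.7·(cos 226°, sin 226°) = (8.38, -21.8). Since A1 is tangent to GK there, FG ⟂ GK, so GK runs along (−sin 226°, cos 226°); with |GK| = 21.3, K = (23.7, -36.6). Then |SK| = |K − S| = 43.6.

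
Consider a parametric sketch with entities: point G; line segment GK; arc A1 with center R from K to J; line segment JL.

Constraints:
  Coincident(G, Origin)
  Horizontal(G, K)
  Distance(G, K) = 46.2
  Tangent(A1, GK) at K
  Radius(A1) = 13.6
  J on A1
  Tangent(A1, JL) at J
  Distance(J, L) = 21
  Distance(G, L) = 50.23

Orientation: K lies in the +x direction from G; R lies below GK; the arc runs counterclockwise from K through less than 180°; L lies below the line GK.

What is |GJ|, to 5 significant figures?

36.015

G is at the origin; G and K share the same y with |GK| = 46.2 and K on the +x side, so K = (46.200, 0.0000). A1 meets GK tangentially, so RK is at right angles to GK, so R = K + (0, -13.6) = (46.200, -13.600). Since RJ ⟂ JL (tangency), |RL| = √(13.6² + 21.0²) = 25.019 regardless of where J sits on A1. So L lies on both circle(G, 50.23) and circle(R, 25.019); the below-GK intersection is L = (35.038, -35.991). J is the foot of the tangent from L: J = (32.686, -15.124).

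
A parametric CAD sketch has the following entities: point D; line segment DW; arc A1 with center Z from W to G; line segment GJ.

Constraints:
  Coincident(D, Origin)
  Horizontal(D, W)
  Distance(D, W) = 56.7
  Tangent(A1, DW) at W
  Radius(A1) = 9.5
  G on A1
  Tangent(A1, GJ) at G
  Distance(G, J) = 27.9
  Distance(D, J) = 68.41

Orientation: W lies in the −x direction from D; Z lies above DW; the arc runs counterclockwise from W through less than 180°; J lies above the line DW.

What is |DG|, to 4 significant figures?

49.25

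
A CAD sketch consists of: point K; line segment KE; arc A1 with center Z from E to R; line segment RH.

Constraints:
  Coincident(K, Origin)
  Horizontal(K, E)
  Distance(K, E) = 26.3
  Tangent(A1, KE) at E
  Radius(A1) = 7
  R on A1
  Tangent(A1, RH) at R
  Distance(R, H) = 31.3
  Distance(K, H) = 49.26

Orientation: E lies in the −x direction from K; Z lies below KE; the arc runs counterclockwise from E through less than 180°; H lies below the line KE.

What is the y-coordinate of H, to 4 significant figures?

-38.82

K is at the origin; KE is horizontal with |KE| = 26.3 and E on the −x side, so E = (-26.30, 0.000). Since A1 is tangent to KE there, ZE ⟂ KE, so Z = E + (0, -7) = (-26.30, -7.000). Since ZR ⟂ RH (tangency), |ZH| = √(7.0² + 31.3²) = 32.07 regardless of where R sits on A1. So H lies on both circle(K, 49.26) and circle(Z, 32.07); the below-KE intersection is H = (-30.32, -38.82). R is the foot of the tangent from H: R = (-33.27, -7.658).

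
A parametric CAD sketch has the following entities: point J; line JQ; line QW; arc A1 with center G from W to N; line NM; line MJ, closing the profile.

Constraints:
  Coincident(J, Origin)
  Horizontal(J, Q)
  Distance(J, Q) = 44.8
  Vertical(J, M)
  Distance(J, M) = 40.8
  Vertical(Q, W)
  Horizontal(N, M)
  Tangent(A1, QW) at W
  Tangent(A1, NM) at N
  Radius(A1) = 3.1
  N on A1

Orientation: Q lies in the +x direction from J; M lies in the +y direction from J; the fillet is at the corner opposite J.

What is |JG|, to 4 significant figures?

56.22

JM is vertical with |JM| = 40.8 and M on the +y side, so M = (0.000, 40.80). The virtual corner opposite J is at (44.80, 40.80). A1 meets QW tangentially, so GW is at right angles to QW and tangency of A1 to NM means the radius GN is perpendicular to NM, with radius 3.1, so the center G sits 3.1 in from both sides at G = (41.70, 37.70). Then |JG| = |G − J| = 56.22.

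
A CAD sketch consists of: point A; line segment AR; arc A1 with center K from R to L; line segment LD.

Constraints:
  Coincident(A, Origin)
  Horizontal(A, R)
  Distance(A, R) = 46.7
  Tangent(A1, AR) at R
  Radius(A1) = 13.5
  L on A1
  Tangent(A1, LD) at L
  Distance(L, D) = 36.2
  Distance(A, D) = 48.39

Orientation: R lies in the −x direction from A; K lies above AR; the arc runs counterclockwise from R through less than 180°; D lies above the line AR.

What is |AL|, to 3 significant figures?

35.1

A is at the origin; AR is horizontal with |AR| = 46.7 and R on the −x side, so R = (-46.7, 0.00). Tangency of A1 to AR means the radius KR is perpendicular to AR, so K = R + (0, 13.5) = (-46.7, 13.5). Since KL ⟂ LD (tangency), |KD| = √(13.5² + 36.2²) = 38.6 regardless of where L sits on A1. So D lies on both circle(A, 48.39) and circle(K, 38.6); the above-AR intersection is D = (-21.9, 43.1). L is the foot of the tangent from D: L = (-34.0, 9.01).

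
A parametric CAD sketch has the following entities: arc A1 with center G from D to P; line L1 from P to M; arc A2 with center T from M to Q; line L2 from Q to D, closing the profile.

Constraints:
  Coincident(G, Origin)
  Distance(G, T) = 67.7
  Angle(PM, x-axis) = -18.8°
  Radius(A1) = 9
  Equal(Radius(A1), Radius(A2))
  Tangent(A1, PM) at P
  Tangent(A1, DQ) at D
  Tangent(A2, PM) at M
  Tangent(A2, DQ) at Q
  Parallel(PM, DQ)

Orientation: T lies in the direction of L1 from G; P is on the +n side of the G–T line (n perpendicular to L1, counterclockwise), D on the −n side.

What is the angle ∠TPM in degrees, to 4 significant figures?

7.572°

Tangency of A1 to both parallel lines with radius 9.0 puts P and D at G ± 9.0·n: P = (2.900, 8.520), D = (-2.900, -8.520). Equal radii place M and Q the same way about T: M = T + 9.0·n = (66.99, -13.30), Q = T − 9.0·n = (61.19, -30.34). Then cos ∠TPM = PT·PM / (|PT||PM|), giving 7.572°.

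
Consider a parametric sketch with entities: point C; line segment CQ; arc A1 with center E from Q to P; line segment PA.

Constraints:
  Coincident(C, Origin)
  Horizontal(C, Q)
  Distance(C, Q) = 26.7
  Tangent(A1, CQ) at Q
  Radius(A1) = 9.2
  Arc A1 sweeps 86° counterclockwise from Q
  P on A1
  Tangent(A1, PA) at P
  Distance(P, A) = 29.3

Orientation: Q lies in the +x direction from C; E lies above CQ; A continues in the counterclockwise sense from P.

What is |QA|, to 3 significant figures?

39.4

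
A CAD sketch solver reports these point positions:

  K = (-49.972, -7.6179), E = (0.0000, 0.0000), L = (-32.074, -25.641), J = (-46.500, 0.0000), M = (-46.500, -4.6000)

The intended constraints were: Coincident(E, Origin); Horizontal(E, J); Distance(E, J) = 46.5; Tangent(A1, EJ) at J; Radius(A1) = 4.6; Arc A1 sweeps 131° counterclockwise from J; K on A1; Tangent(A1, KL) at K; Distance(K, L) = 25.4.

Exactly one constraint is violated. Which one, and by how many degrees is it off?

Tangent(A1, KL) at K — off by 3.80°.

E = (0.00, 0.00) ✓; E.y = 0.00, J.y = 0.00 ✓; |EJ| = 46.50 ✓; ∠(MJ, JE) = 90.00° ✓; |MJ| = 4.600 ✓; bearing(M→K) − bearing(M→J) = 131.0° ✓; |MK| = 4.600 ✓; ∠(MK, KL) = 86.20° ✗; |KL| = 25.40 ✓.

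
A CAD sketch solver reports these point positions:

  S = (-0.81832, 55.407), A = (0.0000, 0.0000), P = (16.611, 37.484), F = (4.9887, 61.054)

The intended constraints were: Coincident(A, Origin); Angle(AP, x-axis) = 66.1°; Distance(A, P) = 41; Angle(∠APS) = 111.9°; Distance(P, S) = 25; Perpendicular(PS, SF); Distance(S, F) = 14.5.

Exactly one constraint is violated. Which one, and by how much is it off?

Distance(S, F) = 14.5 — off by 6.40.

A = (0.00, 0.00) ✓; AP at 66.10° ✓; |AP| = 41.00 ✓; ∠APS = 111.9° ✓; |PS| = 25.00 ✓; ∠(PS, SF) = 90.00° ✓; |SF| = 8.100 ✗.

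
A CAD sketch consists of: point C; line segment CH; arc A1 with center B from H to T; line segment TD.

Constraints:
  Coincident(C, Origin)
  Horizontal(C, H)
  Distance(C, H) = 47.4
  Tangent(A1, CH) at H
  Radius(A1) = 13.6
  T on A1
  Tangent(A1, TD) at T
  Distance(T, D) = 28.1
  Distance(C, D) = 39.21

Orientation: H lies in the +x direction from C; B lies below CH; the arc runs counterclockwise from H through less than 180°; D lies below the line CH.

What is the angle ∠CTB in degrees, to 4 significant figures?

164.1°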